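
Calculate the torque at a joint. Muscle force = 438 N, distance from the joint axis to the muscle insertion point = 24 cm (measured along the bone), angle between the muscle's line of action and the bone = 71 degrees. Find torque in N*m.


Torque = F * d * sin(theta)   (moment arm = d*sin(theta))
d = 24 cm = 0.24 m
Torque = 438 * 0.24 * sin(71)
Torque = 99.39 N*m


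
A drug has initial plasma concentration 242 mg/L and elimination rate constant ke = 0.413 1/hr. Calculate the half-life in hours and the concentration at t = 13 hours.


t_half = ln(2) / ke = 0.693147 / 0.413 = 1.678 hr
C(t) = C0 * exp(-ke*t) = 242 * exp(-0.413*13)
C(13) = 1.127 mg/L


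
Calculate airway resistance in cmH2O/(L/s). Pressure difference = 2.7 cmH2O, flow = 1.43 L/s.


R = dP / flow
R = 2.7 / 1.43
R = 1.888 cmH2O/(L/s)


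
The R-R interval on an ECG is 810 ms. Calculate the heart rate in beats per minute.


HR = 60 / RR_interval(s)
RR = 810 ms = 0.81 s
HR = 60 / 0.81 = 74.07 bpm


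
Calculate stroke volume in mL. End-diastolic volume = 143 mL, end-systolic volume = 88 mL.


SV = EDV - ESV
SV = 143 - 88
SV = 55 mL


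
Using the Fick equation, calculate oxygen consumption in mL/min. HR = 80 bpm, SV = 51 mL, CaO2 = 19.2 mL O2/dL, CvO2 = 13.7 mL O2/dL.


CO = HR*SV = 80*51/1000 = 4.08 L/min
a-v O2 diff = 19.2 - 13.7 = 5.5 mL/dL
VO2 = CO * (CaO2-CvO2) * 10 dL/L
VO2 = 4.08 * 5.5 * 10
VO2 = 224.4 mL/min


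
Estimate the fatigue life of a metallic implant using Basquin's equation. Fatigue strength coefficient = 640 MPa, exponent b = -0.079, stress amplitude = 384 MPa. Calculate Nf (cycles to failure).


sigma_a = sigma_f' * (2Nf)^b
2Nf = (sigma_a/sigma_f')^(1/b)
2Nf = (384/640)^(1/-0.079)
2Nf = 643.00155
Nf = 321.5


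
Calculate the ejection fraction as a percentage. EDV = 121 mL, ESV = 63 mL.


SV = EDV - ESV = 121 - 63 = 58 mL
EF = SV/EDV * 100 = 58/121 * 100
EF = 47.93%


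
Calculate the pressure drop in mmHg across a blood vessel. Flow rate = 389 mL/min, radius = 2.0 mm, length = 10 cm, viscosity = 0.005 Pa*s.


dP = 8*mu*L*Q / (pi*r^4)
Q = 389 mL/min = 6.48333e-06 m^3/s
dP = 515.927 Pa = 515.927 / 133.322 mmHg = 3.87 mmHg


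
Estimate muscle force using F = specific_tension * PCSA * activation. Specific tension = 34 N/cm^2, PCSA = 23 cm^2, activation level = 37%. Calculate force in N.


F = sigma * PCSA * activation
F = 34 * 23 * 0.37
F = 289.3 N


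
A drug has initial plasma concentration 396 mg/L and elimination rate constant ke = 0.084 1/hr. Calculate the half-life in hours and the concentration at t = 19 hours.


t_half = ln(2) / ke = 0.693147 / 0.084 = 8.252 hr
C(t) = C0 * exp(-ke*t) = 396 * exp(-0.084*19)
C(19) = 80.27 mg/L


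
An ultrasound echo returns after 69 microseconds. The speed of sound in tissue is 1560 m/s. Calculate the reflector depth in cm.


depth = c * t / 2
t = 69 us = 6.9000e-05 s
depth = 1560 * 6.9000e-05 / 2
depth = 0.05382 m = 5.382 cm


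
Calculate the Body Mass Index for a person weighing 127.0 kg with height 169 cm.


BMI = weight / height^2
height = 169 cm = 1.69 m
BMI = 127.0 / 1.69^2
BMI = 44.47 kg/m^2


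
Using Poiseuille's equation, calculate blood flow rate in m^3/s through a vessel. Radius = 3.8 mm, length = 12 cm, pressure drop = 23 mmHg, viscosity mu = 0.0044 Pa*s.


Q = pi*r^4*dP / (8*mu*L)
r = 0.0038 m, L = 0.12 m
dP = 23 mmHg = 3066.406 Pa
Q = 4.7554e-04 m^3/s


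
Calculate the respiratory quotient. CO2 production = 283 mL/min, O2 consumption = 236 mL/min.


RQ = VCO2 / VO2
RQ = 283 / 236
RQ = 1.199


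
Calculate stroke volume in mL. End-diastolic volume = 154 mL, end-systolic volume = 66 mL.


SV = EDV - ESV
SV = 154 - 66
SV = 88 mL


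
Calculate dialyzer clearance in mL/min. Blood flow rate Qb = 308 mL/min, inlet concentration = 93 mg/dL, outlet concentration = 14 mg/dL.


K = Qb * (Cb_in - Cb_out) / Cb_in
K = 308 * (93 - 14) / 93
K = 261.6 mL/min


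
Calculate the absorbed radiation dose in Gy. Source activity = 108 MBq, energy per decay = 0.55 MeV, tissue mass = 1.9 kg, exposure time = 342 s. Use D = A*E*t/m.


A = 108 MBq = 1.0800e+08 Bq
E = 0.55 MeV = 8.811e-14 J
D = A*E*t/m = 1.0800e+08*8.811e-14*342/1.9
D = 0.001713 Gy


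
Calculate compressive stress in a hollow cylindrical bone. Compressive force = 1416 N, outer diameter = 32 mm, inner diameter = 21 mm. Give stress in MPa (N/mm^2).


A = pi*(r_o^2 - r_i^2)
r_o = 16 mm, r_i = 10.5 mm
A = 457.887 mm^2
sigma = F/A = 1416 / 457.887
sigma = 3.092 MPa


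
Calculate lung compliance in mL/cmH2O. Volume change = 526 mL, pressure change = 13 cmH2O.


C = dV / dP
C = 526 / 13
C = 40.46 mL/cmH2O


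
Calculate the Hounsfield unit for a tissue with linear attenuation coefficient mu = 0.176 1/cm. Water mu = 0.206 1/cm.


HU = ((mu_tissue - mu_water) / mu_water) * 1000
HU = ((0.176 - 0.206) / 0.206) * 1000
HU = -145.6


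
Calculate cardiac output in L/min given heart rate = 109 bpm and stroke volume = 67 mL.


CO = HR * SV
CO = 109 * 67 / 1000
CO = 7.303 L/min


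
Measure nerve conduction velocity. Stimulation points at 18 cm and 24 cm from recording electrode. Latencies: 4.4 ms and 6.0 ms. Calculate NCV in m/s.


Distance = (24 - 18) / 100 = 0.06 m
dt = (6.0 - 4.4) / 1000 = 0.0016 s
NCV = dist / dt = 37.5 m/s


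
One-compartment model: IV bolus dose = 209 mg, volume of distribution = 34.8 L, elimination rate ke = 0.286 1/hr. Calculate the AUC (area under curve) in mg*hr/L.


C0 = Dose/Vd = 209/34.8 = 6.00575 mg/L
AUC = C0/ke = 6.00575/0.286
AUC = 21 mg*hr/L


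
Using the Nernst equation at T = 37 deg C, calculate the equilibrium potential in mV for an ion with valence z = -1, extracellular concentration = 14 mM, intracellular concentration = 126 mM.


E = (RT/(zF)) * ln(C_out/C_in)
T = 37 + 273.15 = 310.15 K
E = (8.314 * 310.15 / (-1 * 96485)) * ln(14/126)
E = 58.72 mV


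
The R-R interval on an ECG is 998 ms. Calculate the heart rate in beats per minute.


HR = 60 / RR_interval(s)
RR = 998 ms = 0.998 s
HR = 60 / 0.998 = 60.12 bpm


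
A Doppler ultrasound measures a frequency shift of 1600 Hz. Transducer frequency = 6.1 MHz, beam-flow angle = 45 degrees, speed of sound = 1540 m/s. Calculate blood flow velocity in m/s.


v = fd * c / (2 * f0 * cos(theta))
v = 1600 * 1540 / (2 * 6.1000e+06 * cos(45))
v = 0.2856 m/s


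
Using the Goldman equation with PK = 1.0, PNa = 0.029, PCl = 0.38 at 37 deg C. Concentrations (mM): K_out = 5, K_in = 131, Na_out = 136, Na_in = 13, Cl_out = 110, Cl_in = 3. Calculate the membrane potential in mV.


Vm = (RT/F)*ln((PK*Ko + PNa*Nao + PCl*Cli)/(PK*Ki + PNa*Nai + PCl*Clo))
Numer = 10.084, Denom = 173.177
Vm = -75.99 mV


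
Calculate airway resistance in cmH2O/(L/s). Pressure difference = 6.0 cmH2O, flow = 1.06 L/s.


R = dP / flow
R = 6.0 / 1.06
R = 5.66 cmH2O/(L/s)


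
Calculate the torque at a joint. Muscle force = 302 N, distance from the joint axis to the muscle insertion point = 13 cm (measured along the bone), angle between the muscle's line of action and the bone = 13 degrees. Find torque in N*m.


Torque = F * d * sin(theta)   (moment arm = d*sin(theta))
d = 13 cm = 0.13 m
Torque = 302 * 0.13 * sin(13)
Torque = 8.832 N*m


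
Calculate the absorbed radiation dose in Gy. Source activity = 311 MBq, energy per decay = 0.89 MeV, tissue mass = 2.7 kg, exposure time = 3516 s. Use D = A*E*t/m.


A = 311 MBq = 3.1100e+08 Bq
E = 0.89 MeV = 1.42578e-13 J
D = A*E*t/m = 3.1100e+08*1.42578e-13*3516/2.7
D = 0.05774 Gy


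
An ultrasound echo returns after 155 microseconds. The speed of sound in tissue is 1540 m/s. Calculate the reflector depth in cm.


depth = c * t / 2
t = 155 us = 1.5500e-04 s
depth = 1540 * 1.5500e-04 / 2
depth = 0.11935 m = 11.935 cm


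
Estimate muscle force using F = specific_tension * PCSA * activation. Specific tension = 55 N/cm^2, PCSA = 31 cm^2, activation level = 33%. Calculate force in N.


F = sigma * PCSA * activation
F = 55 * 31 * 0.33
F = 562.6 N


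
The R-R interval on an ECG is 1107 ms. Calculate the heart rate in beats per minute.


HR = 60 / RR_interval(s)
RR = 1107 ms = 1.107 s
HR = 60 / 1.107 = 54.2 bpm


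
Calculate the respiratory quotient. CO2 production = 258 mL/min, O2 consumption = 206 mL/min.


RQ = VCO2 / VO2
RQ = 258 / 206
RQ = 1.252


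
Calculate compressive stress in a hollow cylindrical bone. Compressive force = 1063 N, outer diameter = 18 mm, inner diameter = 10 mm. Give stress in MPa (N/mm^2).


A = pi*(r_o^2 - r_i^2)
r_o = 9 mm, r_i = 5 mm
A = 175.929 mm^2
sigma = F/A = 1063 / 175.929
sigma = 6.042 MPa


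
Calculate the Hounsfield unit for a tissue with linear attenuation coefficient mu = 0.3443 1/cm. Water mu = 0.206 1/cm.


HU = ((mu_tissue - mu_water) / mu_water) * 1000
HU = ((0.3443 - 0.206) / 0.206) * 1000
HU = 671.4


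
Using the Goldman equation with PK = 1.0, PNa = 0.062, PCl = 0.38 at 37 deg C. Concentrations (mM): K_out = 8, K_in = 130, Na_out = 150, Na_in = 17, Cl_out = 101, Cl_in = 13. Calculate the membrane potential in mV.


Vm = (RT/F)*ln((PK*Ko + PNa*Nao + PCl*Cli)/(PK*Ki + PNa*Nai + PCl*Clo))
Numer = 22.24, Denom = 169.434
Vm = -54.27 mV


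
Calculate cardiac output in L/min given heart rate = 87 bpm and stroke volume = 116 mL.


CO = HR * SV
CO = 87 * 116 / 1000
CO = 10.09 L/min


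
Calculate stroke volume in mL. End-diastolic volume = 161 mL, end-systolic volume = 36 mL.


SV = EDV - ESV
SV = 161 - 36
SV = 125 mL


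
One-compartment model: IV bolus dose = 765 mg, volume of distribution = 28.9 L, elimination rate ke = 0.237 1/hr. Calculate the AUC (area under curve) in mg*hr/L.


C0 = Dose/Vd = 765/28.9 = 26.4706 mg/L
AUC = C0/ke = 26.4706/0.237
AUC = 111.7 mg*hr/L


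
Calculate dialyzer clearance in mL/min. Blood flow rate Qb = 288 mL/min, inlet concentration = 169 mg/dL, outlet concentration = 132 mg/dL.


K = Qb * (Cb_in - Cb_out) / Cb_in
K = 288 * (169 - 132) / 169
K = 63.05 mL/min


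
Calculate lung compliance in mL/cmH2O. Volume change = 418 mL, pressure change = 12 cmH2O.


C = dV / dP
C = 418 / 12
C = 34.83 mL/cmH2O


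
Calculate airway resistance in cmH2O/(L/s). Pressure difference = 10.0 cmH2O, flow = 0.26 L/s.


R = dP / flow
R = 10.0 / 0.26
R = 38.46 cmH2O/(L/s)


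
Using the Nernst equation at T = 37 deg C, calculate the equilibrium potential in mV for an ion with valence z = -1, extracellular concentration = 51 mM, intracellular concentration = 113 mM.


E = (RT/(zF)) * ln(C_out/C_in)
T = 37 + 273.15 = 310.15 K
E = (8.314 * 310.15 / (-1 * 96485)) * ln(51/113)
E = 21.26 mV


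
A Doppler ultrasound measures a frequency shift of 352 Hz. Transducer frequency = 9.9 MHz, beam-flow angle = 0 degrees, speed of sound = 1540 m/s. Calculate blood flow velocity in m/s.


v = fd * c / (2 * f0 * cos(theta))
v = 352 * 1540 / (2 * 9.9000e+06 * cos(0))
v = 0.02738 m/s


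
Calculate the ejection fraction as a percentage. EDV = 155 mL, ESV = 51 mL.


SV = EDV - ESV = 155 - 51 = 104 mL
EF = SV/EDV * 100 = 104/155 * 100
EF = 67.1%


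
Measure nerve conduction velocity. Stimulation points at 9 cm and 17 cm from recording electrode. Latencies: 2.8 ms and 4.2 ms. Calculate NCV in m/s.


Distance = (17 - 9) / 100 = 0.08 m
dt = (4.2 - 2.8) / 1000 = 0.0014 s
NCV = dist / dt = 57.14 m/s


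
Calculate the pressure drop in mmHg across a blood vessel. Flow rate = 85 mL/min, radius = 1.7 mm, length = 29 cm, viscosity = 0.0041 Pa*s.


dP = 8*mu*L*Q / (pi*r^4)
Q = 85 mL/min = 1.41667e-06 m^3/s
dP = 513.564 Pa = 513.564 / 133.322 mmHg = 3.852 mmHg


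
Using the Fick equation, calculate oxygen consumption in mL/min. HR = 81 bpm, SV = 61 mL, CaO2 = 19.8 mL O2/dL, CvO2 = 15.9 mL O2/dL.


CO = HR*SV = 81*61/1000 = 4.941 L/min
a-v O2 diff = 19.8 - 15.9 = 3.9 mL/dL
VO2 = CO * (CaO2-CvO2) * 10 dL/L
VO2 = 4.941 * 3.9 * 10
VO2 = 192.7 mL/min


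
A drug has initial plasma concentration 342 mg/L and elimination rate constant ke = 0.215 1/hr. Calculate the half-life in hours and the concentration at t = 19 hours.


t_half = ln(2) / ke = 0.693147 / 0.215 = 3.224 hr
C(t) = C0 * exp(-ke*t) = 342 * exp(-0.215*19)
C(19) = 5.754 mg/L


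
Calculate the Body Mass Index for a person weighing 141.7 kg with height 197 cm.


BMI = weight / height^2
height = 197 cm = 1.97 m
BMI = 141.7 / 1.97^2
BMI = 36.51 kg/m^2


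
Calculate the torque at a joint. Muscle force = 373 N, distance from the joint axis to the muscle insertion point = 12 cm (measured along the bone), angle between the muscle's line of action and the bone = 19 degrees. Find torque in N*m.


Torque = F * d * sin(theta)   (moment arm = d*sin(theta))
d = 12 cm = 0.12 m
Torque = 373 * 0.12 * sin(19)
Torque = 14.57 N*m


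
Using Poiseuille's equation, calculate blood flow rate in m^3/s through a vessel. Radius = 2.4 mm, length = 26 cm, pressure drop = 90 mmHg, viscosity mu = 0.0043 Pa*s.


Q = pi*r^4*dP / (8*mu*L)
r = 0.0024 m, L = 0.26 m
dP = 90 mmHg = 11998.98 Pa
Q = 1.3983e-04 m^3/s


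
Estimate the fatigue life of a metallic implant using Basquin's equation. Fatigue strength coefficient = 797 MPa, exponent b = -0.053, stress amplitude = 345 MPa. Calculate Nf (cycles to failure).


sigma_a = sigma_f' * (2Nf)^b
2Nf = (sigma_a/sigma_f')^(1/b)
2Nf = (345/797)^(1/-0.053)
2Nf = 7263024
Nf = 3.6315e+06


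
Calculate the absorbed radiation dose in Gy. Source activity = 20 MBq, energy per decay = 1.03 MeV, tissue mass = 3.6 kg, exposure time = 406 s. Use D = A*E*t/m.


A = 20 MBq = 2.0000e+07 Bq
E = 1.03 MeV = 1.65006e-13 J
D = A*E*t/m = 2.0000e+07*1.65006e-13*406/3.6
D = 3.7218e-04 Gy


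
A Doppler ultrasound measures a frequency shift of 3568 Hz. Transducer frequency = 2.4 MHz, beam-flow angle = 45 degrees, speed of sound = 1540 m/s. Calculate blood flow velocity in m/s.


v = fd * c / (2 * f0 * cos(theta))
v = 3568 * 1540 / (2 * 2.4000e+06 * cos(45))
v = 1.619 m/s


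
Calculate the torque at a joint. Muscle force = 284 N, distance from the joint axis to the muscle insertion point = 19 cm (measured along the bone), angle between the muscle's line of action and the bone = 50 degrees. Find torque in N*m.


Torque = F * d * sin(theta)   (moment arm = d*sin(theta))
d = 19 cm = 0.19 m
Torque = 284 * 0.19 * sin(50)
Torque = 41.34 N*m


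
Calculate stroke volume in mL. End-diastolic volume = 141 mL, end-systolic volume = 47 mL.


SV = EDV - ESV
SV = 141 - 47
SV = 94 mL


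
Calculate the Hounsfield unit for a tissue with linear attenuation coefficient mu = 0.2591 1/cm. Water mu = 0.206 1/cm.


HU = ((mu_tissue - mu_water) / mu_water) * 1000
HU = ((0.2591 - 0.206) / 0.206) * 1000
HU = 257.8


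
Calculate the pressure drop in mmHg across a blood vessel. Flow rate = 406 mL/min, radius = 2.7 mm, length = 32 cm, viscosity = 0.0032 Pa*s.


dP = 8*mu*L*Q / (pi*r^4)
Q = 406 mL/min = 6.76667e-06 m^3/s
dP = 332.017 Pa = 332.017 / 133.322 mmHg = 2.49 mmHg


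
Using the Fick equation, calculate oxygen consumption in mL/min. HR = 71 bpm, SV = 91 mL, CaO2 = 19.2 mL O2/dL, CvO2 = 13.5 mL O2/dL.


CO = HR*SV = 71*91/1000 = 6.461 L/min
a-v O2 diff = 19.2 - 13.5 = 5.7 mL/dL
VO2 = CO * (CaO2-CvO2) * 10 dL/L
VO2 = 6.461 * 5.7 * 10
VO2 = 368.3 mL/min


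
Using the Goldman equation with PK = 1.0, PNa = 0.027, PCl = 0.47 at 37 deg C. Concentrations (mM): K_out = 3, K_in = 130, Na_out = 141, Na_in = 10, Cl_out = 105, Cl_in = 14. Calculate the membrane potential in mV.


Vm = (RT/F)*ln((PK*Ko + PNa*Nao + PCl*Cli)/(PK*Ki + PNa*Nai + PCl*Clo))
Numer = 13.387, Denom = 179.62
Vm = -69.39 mV


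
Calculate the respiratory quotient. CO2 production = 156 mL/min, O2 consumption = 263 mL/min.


RQ = VCO2 / VO2
RQ = 156 / 263
RQ = 0.5932


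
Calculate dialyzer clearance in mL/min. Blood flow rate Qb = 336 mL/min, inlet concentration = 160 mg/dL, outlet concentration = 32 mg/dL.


K = Qb * (Cb_in - Cb_out) / Cb_in
K = 336 * (160 - 32) / 160
K = 268.8 mL/min


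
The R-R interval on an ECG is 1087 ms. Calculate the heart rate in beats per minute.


HR = 60 / RR_interval(s)
RR = 1087 ms = 1.087 s
HR = 60 / 1.087 = 55.2 bpm


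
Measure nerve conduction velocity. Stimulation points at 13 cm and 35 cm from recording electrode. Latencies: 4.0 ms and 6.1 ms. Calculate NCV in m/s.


Distance = (35 - 13) / 100 = 0.22 m
dt = (6.1 - 4.0) / 1000 = 0.0021 s
NCV = dist / dt = 104.8 m/s


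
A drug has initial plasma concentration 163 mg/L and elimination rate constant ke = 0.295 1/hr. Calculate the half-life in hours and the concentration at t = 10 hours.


t_half = ln(2) / ke = 0.693147 / 0.295 = 2.35 hr
C(t) = C0 * exp(-ke*t) = 163 * exp(-0.295*10)
C(10) = 8.531 mg/L


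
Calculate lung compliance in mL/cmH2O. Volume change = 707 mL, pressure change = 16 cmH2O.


C = dV / dP
C = 707 / 16
C = 44.19 mL/cmH2O


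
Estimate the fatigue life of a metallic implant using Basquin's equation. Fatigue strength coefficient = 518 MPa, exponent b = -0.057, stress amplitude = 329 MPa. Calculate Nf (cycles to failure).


sigma_a = sigma_f' * (2Nf)^b
2Nf = (sigma_a/sigma_f')^(1/b)
2Nf = (329/518)^(1/-0.057)
2Nf = 2874.0135
Nf = 1437


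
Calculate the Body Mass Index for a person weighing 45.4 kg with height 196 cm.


BMI = weight / height^2
height = 196 cm = 1.96 m
BMI = 45.4 / 1.96^2
BMI = 11.82 kg/m^2


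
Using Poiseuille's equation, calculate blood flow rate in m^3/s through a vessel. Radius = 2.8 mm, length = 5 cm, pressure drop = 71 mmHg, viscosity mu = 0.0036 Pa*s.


Q = pi*r^4*dP / (8*mu*L)
r = 0.0028 m, L = 0.05 m
dP = 71 mmHg = 9465.862 Pa
Q = 0.001269 m^3/s


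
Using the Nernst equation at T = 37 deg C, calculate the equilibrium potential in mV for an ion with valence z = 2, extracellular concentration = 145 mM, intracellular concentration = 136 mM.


E = (RT/(zF)) * ln(C_out/C_in)
T = 37 + 273.15 = 310.15 K
E = (8.314 * 310.15 / (2 * 96485)) * ln(145/136)
E = 0.8563 mV


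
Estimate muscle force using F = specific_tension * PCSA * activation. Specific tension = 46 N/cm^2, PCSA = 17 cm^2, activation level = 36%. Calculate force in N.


F = sigma * PCSA * activation
F = 46 * 17 * 0.36
F = 281.5 N


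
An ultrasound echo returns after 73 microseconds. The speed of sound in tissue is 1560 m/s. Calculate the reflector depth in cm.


depth = c * t / 2
t = 73 us = 7.3000e-05 s
depth = 1560 * 7.3000e-05 / 2
depth = 0.05694 m = 5.694 cm


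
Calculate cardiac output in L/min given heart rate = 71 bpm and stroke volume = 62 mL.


CO = HR * SV
CO = 71 * 62 / 1000
CO = 4.402 L/min


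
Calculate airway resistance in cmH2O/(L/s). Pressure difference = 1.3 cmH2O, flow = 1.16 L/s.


R = dP / flow
R = 1.3 / 1.16
R = 1.121 cmH2O/(L/s)


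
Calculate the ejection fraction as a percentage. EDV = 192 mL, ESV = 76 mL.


SV = EDV - ESV = 192 - 76 = 116 mL
EF = SV/EDV * 100 = 116/192 * 100
EF = 60.42%


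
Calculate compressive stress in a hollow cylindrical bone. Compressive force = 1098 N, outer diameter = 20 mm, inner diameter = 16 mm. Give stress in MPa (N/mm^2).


A = pi*(r_o^2 - r_i^2)
r_o = 10 mm, r_i = 8 mm
A = 113.097 mm^2
sigma = F/A = 1098 / 113.097
sigma = 9.708 MPa


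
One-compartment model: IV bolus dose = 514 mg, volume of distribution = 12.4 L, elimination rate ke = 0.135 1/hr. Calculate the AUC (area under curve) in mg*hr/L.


C0 = Dose/Vd = 514/12.4 = 41.4516 mg/L
AUC = C0/ke = 41.4516/0.135
AUC = 307 mg*hr/L


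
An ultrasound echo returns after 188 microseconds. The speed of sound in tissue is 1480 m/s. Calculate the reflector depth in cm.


depth = c * t / 2
t = 188 us = 1.8800e-04 s
depth = 1480 * 1.8800e-04 / 2
depth = 0.13912 m = 13.912 cm


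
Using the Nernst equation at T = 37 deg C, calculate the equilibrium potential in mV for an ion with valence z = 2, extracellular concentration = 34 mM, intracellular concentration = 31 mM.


E = (RT/(zF)) * ln(C_out/C_in)
T = 37 + 273.15 = 310.15 K
E = (8.314 * 310.15 / (2 * 96485)) * ln(34/31)
E = 1.234 mV


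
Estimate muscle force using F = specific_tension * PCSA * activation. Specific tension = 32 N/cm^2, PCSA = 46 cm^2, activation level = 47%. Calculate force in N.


F = sigma * PCSA * activation
F = 32 * 46 * 0.47
F = 691.8 N


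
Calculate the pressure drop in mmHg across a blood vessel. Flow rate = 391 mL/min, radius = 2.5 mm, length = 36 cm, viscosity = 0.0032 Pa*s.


dP = 8*mu*L*Q / (pi*r^4)
Q = 391 mL/min = 6.51667e-06 m^3/s
dP = 489.394 Pa = 489.394 / 133.322 mmHg = 3.671 mmHg


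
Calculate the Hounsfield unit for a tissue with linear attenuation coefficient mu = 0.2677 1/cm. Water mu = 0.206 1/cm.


HU = ((mu_tissue - mu_water) / mu_water) * 1000
HU = ((0.2677 - 0.206) / 0.206) * 1000
HU = 299.5


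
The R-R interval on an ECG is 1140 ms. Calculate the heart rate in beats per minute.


HR = 60 / RR_interval(s)
RR = 1140 ms = 1.14 s
HR = 60 / 1.14 = 52.63 bpm


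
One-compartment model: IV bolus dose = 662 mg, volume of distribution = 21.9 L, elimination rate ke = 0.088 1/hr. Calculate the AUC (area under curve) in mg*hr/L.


C0 = Dose/Vd = 662/21.9 = 30.2283 mg/L
AUC = C0/ke = 30.2283/0.088
AUC = 343.5 mg*hr/L


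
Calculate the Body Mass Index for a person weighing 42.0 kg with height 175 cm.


BMI = weight / height^2
height = 175 cm = 1.75 m
BMI = 42.0 / 1.75^2
BMI = 13.71 kg/m^2


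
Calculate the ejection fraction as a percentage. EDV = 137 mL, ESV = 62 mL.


SV = EDV - ESV = 137 - 62 = 75 mL
EF = SV/EDV * 100 = 75/137 * 100
EF = 54.74%


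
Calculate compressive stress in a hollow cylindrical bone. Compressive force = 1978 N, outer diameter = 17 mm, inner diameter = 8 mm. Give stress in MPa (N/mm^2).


A = pi*(r_o^2 - r_i^2)
r_o = 8.5 mm, r_i = 4 mm
A = 176.715 mm^2
sigma = F/A = 1978 / 176.715
sigma = 11.19 MPa


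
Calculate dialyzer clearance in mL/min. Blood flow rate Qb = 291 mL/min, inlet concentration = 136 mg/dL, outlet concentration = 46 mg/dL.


K = Qb * (Cb_in - Cb_out) / Cb_in
K = 291 * (136 - 46) / 136
K = 192.6 mL/min


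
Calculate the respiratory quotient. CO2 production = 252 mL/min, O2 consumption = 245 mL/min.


RQ = VCO2 / VO2
RQ = 252 / 245
RQ = 1.029


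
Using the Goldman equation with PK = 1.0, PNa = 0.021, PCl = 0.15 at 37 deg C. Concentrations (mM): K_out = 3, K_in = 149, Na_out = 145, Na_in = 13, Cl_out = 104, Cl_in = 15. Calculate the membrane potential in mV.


Vm = (RT/F)*ln((PK*Ko + PNa*Nao + PCl*Cli)/(PK*Ki + PNa*Nai + PCl*Clo))
Numer = 8.295, Denom = 164.873
Vm = -79.9 mV


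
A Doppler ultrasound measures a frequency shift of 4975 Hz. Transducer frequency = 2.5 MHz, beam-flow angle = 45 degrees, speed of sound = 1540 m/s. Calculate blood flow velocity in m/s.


v = fd * c / (2 * f0 * cos(theta))
v = 4975 * 1540 / (2 * 2.5000e+06 * cos(45))
v = 2.167 m/s


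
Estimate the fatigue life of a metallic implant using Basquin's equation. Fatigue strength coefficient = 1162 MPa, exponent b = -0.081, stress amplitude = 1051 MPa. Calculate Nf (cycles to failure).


sigma_a = sigma_f' * (2Nf)^b
2Nf = (sigma_a/sigma_f')^(1/b)
2Nf = (1051/1162)^(1/-0.081)
2Nf = 3.4539316
Nf = 1.727


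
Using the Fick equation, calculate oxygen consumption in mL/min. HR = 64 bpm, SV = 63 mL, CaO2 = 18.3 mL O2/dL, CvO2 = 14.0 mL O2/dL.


CO = HR*SV = 64*63/1000 = 4.032 L/min
a-v O2 diff = 18.3 - 14.0 = 4.3 mL/dL
VO2 = CO * (CaO2-CvO2) * 10 dL/L
VO2 = 4.032 * 4.3 * 10
VO2 = 173.4 mL/min


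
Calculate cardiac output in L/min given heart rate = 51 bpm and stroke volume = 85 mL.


CO = HR * SV
CO = 51 * 85 / 1000
CO = 4.335 L/min


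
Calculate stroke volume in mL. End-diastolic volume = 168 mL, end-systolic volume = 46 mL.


SV = EDV - ESV
SV = 168 - 46
SV = 122 mL


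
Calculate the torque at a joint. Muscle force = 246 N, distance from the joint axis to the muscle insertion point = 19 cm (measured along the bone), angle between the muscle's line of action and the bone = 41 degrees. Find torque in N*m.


Torque = F * d * sin(theta)   (moment arm = d*sin(theta))
d = 19 cm = 0.19 m
Torque = 246 * 0.19 * sin(41)
Torque = 30.66 N*m


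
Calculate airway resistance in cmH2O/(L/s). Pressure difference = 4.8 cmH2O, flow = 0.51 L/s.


R = dP / flow
R = 4.8 / 0.51
R = 9.412 cmH2O/(L/s)


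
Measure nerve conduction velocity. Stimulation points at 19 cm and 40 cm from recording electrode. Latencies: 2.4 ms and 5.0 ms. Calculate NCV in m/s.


Distance = (40 - 19) / 100 = 0.21 m
dt = (5.0 - 2.4) / 1000 = 0.0026 s
NCV = dist / dt = 80.77 m/s


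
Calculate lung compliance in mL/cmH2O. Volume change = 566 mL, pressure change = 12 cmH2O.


C = dV / dP
C = 566 / 12
C = 47.17 mL/cmH2O


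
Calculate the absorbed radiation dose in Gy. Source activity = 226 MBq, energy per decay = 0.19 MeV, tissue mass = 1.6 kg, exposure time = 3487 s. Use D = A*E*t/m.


A = 226 MBq = 2.2600e+08 Bq
E = 0.19 MeV = 3.0438e-14 J
D = A*E*t/m = 2.2600e+08*3.0438e-14*3487/1.6
D = 0.01499 Gy


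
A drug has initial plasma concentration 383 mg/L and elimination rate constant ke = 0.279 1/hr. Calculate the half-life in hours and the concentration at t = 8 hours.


t_half = ln(2) / ke = 0.693147 / 0.279 = 2.484 hr
C(t) = C0 * exp(-ke*t) = 383 * exp(-0.279*8)
C(8) = 41.1 mg/L


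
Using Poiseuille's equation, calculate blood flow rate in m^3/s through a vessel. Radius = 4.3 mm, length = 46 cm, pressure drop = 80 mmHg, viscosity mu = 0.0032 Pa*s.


Q = pi*r^4*dP / (8*mu*L)
r = 0.0043 m, L = 0.46 m
dP = 80 mmHg = 10665.76 Pa
Q = 9.7279e-04 m^3/s


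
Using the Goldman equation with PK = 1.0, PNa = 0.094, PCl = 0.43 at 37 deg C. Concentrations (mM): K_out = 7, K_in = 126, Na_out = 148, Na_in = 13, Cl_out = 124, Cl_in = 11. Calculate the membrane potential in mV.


Vm = (RT/F)*ln((PK*Ko + PNa*Nao + PCl*Cli)/(PK*Ki + PNa*Nai + PCl*Clo))
Numer = 25.642, Denom = 180.542
Vm = -52.16 mV


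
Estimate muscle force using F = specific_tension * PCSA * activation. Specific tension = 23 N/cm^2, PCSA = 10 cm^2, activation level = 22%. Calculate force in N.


F = sigma * PCSA * activation
F = 23 * 10 * 0.22
F = 50.6 N


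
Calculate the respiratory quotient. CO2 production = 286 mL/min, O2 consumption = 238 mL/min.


RQ = VCO2 / VO2
RQ = 286 / 238
RQ = 1.202


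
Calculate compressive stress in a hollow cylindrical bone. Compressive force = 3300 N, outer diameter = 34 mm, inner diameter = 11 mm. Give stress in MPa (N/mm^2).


A = pi*(r_o^2 - r_i^2)
r_o = 17 mm, r_i = 5.5 mm
A = 812.887 mm^2
sigma = F/A = 3300 / 812.887
sigma = 4.06 MPa


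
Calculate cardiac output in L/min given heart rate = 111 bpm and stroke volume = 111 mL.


CO = HR * SV
CO = 111 * 111 / 1000
CO = 12.32 L/min


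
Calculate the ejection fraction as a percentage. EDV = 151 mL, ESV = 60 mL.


SV = EDV - ESV = 151 - 60 = 91 mL
EF = SV/EDV * 100 = 91/151 * 100
EF = 60.26%


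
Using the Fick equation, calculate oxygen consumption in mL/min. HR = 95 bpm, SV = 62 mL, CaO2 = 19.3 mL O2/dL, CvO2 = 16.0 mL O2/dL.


CO = HR*SV = 95*62/1000 = 5.89 L/min
a-v O2 diff = 19.3 - 16.0 = 3.3 mL/dL
VO2 = CO * (CaO2-CvO2) * 10 dL/L
VO2 = 5.89 * 3.3 * 10
VO2 = 194.4 mL/min


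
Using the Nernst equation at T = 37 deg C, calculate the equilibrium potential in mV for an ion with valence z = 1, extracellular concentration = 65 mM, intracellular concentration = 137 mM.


E = (RT/(zF)) * ln(C_out/C_in)
T = 37 + 273.15 = 310.15 K
E = (8.314 * 310.15 / (1 * 96485)) * ln(65/137)
E = -19.93 mV


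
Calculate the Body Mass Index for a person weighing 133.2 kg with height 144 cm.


BMI = weight / height^2
height = 144 cm = 1.44 m
BMI = 133.2 / 1.44^2
BMI = 64.24 kg/m^2


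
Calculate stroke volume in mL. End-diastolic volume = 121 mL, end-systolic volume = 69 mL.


SV = EDV - ESV
SV = 121 - 69
SV = 52 mL


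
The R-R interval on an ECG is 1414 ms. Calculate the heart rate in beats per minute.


HR = 60 / RR_interval(s)
RR = 1414 ms = 1.414 s
HR = 60 / 1.414 = 42.43 bpm


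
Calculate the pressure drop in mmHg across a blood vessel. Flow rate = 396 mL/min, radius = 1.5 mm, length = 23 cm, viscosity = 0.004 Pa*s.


dP = 8*mu*L*Q / (pi*r^4)
Q = 396 mL/min = 6.6e-06 m^3/s
dP = 3054.27 Pa = 3054.27 / 133.322 mmHg = 22.91 mmHg


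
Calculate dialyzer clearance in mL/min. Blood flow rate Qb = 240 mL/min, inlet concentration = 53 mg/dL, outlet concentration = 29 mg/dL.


K = Qb * (Cb_in - Cb_out) / Cb_in
K = 240 * (53 - 29) / 53
K = 108.7 mL/min


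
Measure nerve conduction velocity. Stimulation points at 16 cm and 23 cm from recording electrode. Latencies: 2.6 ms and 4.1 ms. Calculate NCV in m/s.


Distance = (23 - 16) / 100 = 0.07 m
dt = (4.1 - 2.6) / 1000 = 0.0015 s
NCV = dist / dt = 46.67 m/s


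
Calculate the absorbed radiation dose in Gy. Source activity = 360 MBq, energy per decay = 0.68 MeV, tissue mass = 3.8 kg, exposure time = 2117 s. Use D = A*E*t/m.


A = 360 MBq = 3.6000e+08 Bq
E = 0.68 MeV = 1.08936e-13 J
D = A*E*t/m = 3.6000e+08*1.08936e-13*2117/3.8
D = 0.02185 Gy


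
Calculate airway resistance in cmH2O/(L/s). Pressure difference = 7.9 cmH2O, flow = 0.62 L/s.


R = dP / flow
R = 7.9 / 0.62
R = 12.74 cmH2O/(L/s)


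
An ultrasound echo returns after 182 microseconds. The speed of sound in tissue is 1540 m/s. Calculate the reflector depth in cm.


depth = c * t / 2
t = 182 us = 1.8200e-04 s
depth = 1540 * 1.8200e-04 / 2
depth = 0.14014 m = 14.014 cm


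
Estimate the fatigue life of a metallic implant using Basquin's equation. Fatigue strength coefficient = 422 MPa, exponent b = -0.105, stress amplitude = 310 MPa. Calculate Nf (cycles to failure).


sigma_a = sigma_f' * (2Nf)^b
2Nf = (sigma_a/sigma_f')^(1/b)
2Nf = (310/422)^(1/-0.105)
2Nf = 18.86781
Nf = 9.434


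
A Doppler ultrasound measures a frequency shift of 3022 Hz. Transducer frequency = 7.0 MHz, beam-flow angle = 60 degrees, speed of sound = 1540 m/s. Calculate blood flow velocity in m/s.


v = fd * c / (2 * f0 * cos(theta))
v = 3022 * 1540 / (2 * 7.0000e+06 * cos(60))
v = 0.6648 m/s


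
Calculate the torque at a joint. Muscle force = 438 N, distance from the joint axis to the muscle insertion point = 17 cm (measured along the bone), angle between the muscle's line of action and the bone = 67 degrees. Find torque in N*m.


Torque = F * d * sin(theta)   (moment arm = d*sin(theta))
d = 17 cm = 0.17 m
Torque = 438 * 0.17 * sin(67)
Torque = 68.54 N*m


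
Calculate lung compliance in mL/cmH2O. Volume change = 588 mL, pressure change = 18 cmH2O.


C = dV / dP
C = 588 / 18
C = 32.67 mL/cmH2O


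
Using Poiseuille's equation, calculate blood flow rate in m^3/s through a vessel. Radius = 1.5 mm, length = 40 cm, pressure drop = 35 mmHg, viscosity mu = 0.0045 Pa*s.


Q = pi*r^4*dP / (8*mu*L)
r = 0.0015 m, L = 0.4 m
dP = 35 mmHg = 4666.27 Pa
Q = 5.1537e-06 m^3/s


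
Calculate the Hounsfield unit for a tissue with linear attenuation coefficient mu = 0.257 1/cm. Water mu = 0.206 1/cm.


HU = ((mu_tissue - mu_water) / mu_water) * 1000
HU = ((0.257 - 0.206) / 0.206) * 1000
HU = 247.6


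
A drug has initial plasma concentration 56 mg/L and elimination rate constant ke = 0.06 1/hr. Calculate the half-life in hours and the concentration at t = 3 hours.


t_half = ln(2) / ke = 0.693147 / 0.06 = 11.55 hr
C(t) = C0 * exp(-ke*t) = 56 * exp(-0.06*3)
C(3) = 46.78 mg/L


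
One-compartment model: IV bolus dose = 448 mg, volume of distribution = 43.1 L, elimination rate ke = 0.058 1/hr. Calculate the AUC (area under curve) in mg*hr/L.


C0 = Dose/Vd = 448/43.1 = 10.3944 mg/L
AUC = C0/ke = 10.3944/0.058
AUC = 179.2 mg*hr/L


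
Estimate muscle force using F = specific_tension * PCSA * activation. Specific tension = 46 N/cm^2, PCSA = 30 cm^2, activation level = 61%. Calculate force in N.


F = sigma * PCSA * activation
F = 46 * 30 * 0.61
F = 841.8 N


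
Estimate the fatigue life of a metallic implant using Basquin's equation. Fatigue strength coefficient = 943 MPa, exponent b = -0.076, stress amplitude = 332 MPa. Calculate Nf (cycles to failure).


sigma_a = sigma_f' * (2Nf)^b
2Nf = (sigma_a/sigma_f')^(1/b)
2Nf = (332/943)^(1/-0.076)
2Nf = 923511.32
Nf = 4.618e+05


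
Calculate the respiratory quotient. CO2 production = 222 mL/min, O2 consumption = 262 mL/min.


RQ = VCO2 / VO2
RQ = 222 / 262
RQ = 0.8473


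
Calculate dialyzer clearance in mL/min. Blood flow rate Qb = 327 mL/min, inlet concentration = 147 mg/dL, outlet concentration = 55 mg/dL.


K = Qb * (Cb_in - Cb_out) / Cb_in
K = 327 * (147 - 55) / 147
K = 204.7 mL/min


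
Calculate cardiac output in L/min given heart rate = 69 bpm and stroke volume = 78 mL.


CO = HR * SV
CO = 69 * 78 / 1000
CO = 5.382 L/min


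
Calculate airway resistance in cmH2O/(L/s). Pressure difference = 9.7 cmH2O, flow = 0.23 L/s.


R = dP / flow
R = 9.7 / 0.23
R = 42.17 cmH2O/(L/s)


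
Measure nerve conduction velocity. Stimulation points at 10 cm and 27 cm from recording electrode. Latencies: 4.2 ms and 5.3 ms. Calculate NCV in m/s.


Distance = (27 - 10) / 100 = 0.17 m
dt = (5.3 - 4.2) / 1000 = 0.0011 s
NCV = dist / dt = 154.5 m/s


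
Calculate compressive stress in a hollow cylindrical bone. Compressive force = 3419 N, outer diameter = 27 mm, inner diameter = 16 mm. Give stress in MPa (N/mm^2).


A = pi*(r_o^2 - r_i^2)
r_o = 13.5 mm, r_i = 8 mm
A = 371.493 mm^2
sigma = F/A = 3419 / 371.493
sigma = 9.203 MPa


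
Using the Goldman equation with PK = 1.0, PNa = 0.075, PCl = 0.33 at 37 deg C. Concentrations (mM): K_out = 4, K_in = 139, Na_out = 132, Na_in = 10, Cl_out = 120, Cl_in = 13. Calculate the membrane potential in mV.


Vm = (RT/F)*ln((PK*Ko + PNa*Nao + PCl*Cli)/(PK*Ki + PNa*Nai + PCl*Clo))
Numer = 18.19, Denom = 179.35
Vm = -61.16 mV


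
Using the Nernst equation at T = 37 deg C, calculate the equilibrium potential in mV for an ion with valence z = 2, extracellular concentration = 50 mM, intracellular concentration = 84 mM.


E = (RT/(zF)) * ln(C_out/C_in)
T = 37 + 273.15 = 310.15 K
E = (8.314 * 310.15 / (2 * 96485)) * ln(50/84)
E = -6.932 mV


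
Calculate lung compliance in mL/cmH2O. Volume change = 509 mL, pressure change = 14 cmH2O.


C = dV / dP
C = 509 / 14
C = 36.36 mL/cmH2O


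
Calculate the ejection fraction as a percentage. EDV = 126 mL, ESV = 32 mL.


SV = EDV - ESV = 126 - 32 = 94 mL
EF = SV/EDV * 100 = 94/126 * 100
EF = 74.6%


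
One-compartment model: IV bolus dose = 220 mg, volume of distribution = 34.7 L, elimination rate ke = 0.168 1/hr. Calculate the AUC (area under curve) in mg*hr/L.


C0 = Dose/Vd = 220/34.7 = 6.34006 mg/L
AUC = C0/ke = 6.34006/0.168
AUC = 37.74 mg*hr/L


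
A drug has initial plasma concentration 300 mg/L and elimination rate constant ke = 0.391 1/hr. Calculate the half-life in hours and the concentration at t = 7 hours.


t_half = ln(2) / ke = 0.693147 / 0.391 = 1.773 hr
C(t) = C0 * exp(-ke*t) = 300 * exp(-0.391*7)
C(7) = 19.43 mg/L


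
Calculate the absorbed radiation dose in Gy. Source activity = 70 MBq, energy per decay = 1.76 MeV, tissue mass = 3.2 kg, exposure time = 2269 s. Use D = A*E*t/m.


A = 70 MBq = 7.0000e+07 Bq
E = 1.76 MeV = 2.81952e-13 J
D = A*E*t/m = 7.0000e+07*2.81952e-13*2269/3.2
D = 0.01399 Gy


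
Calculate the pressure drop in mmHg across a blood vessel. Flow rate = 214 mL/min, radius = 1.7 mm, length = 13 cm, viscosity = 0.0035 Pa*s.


dP = 8*mu*L*Q / (pi*r^4)
Q = 214 mL/min = 3.56667e-06 m^3/s
dP = 494.788 Pa = 494.788 / 133.322 mmHg = 3.711 mmHg


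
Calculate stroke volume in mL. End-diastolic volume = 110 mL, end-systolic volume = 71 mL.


SV = EDV - ESV
SV = 110 - 71
SV = 39 mL


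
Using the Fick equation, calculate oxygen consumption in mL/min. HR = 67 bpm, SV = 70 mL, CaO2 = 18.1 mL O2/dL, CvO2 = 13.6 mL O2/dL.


CO = HR*SV = 67*70/1000 = 4.69 L/min
a-v O2 diff = 18.1 - 13.6 = 4.5 mL/dL
VO2 = CO * (CaO2-CvO2) * 10 dL/L
VO2 = 4.69 * 4.5 * 10
VO2 = 211.1 mL/min


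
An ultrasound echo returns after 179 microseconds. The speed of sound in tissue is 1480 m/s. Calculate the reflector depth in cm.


depth = c * t / 2
t = 179 us = 1.7900e-04 s
depth = 1480 * 1.7900e-04 / 2
depth = 0.13246 m = 13.246 cm


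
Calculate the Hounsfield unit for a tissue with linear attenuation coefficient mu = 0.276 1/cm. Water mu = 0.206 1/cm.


HU = ((mu_tissue - mu_water) / mu_water) * 1000
HU = ((0.276 - 0.206) / 0.206) * 1000
HU = 339.8


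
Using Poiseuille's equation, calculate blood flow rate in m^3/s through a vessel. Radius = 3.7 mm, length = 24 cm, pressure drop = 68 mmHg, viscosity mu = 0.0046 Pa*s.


Q = pi*r^4*dP / (8*mu*L)
r = 0.0037 m, L = 0.24 m
dP = 68 mmHg = 9065.896 Pa
Q = 6.0438e-04 m^3/s


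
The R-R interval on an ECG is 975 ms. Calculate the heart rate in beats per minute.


HR = 60 / RR_interval(s)
RR = 975 ms = 0.975 s
HR = 60 / 0.975 = 61.54 bpm


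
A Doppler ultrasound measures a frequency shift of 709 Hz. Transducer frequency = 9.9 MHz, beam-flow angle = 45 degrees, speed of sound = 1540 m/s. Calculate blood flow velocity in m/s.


v = fd * c / (2 * f0 * cos(theta))
v = 709 * 1540 / (2 * 9.9000e+06 * cos(45))
v = 0.07799 m/s


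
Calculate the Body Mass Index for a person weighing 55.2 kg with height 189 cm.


BMI = weight / height^2
height = 189 cm = 1.89 m
BMI = 55.2 / 1.89^2
BMI = 15.45 kg/m^2


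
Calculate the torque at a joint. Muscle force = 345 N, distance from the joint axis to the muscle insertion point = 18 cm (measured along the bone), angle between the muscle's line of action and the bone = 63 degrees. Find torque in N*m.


Torque = F * d * sin(theta)   (moment arm = d*sin(theta))
d = 18 cm = 0.18 m
Torque = 345 * 0.18 * sin(63)
Torque = 55.33 N*m


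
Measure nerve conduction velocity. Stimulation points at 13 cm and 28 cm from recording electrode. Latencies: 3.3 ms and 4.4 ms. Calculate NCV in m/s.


Distance = (28 - 13) / 100 = 0.15 m
dt = (4.4 - 3.3) / 1000 = 0.0011 s
NCV = dist / dt = 136.4 m/s


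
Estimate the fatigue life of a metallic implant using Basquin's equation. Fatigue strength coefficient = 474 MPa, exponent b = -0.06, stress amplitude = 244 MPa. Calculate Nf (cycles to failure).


sigma_a = sigma_f' * (2Nf)^b
2Nf = (sigma_a/sigma_f')^(1/b)
2Nf = (244/474)^(1/-0.06)
2Nf = 64043.529
Nf = 3.202e+04


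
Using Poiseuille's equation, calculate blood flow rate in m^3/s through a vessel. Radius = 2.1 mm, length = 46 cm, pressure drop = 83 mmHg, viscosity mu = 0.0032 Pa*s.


Q = pi*r^4*dP / (8*mu*L)
r = 0.0021 m, L = 0.46 m
dP = 83 mmHg = 11065.726 Pa
Q = 5.7413e-05 m^3/s


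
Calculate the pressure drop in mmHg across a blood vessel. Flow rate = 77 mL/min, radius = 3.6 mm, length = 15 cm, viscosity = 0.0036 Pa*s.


dP = 8*mu*L*Q / (pi*r^4)
Q = 77 mL/min = 1.28333e-06 m^3/s
dP = 10.5066 Pa = 10.5066 / 133.322 mmHg = 0.07881 mmHg


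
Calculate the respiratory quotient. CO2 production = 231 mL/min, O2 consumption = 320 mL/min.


RQ = VCO2 / VO2
RQ = 231 / 320
RQ = 0.7219


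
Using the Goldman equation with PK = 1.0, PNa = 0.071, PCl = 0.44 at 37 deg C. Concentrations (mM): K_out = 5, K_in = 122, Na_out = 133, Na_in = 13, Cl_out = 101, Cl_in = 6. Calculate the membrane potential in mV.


Vm = (RT/F)*ln((PK*Ko + PNa*Nao + PCl*Cli)/(PK*Ki + PNa*Nai + PCl*Clo))
Numer = 17.083, Denom = 167.363
Vm = -60.99 mV


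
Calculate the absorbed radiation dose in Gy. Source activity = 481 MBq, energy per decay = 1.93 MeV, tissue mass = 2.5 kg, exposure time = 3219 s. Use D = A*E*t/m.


A = 481 MBq = 4.8100e+08 Bq
E = 1.93 MeV = 3.09186e-13 J
D = A*E*t/m = 4.8100e+08*3.09186e-13*3219/2.5
D = 0.1915 Gy


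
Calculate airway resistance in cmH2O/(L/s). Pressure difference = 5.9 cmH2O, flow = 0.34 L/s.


R = dP / flow
R = 5.9 / 0.34
R = 17.35 cmH2O/(L/s)
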